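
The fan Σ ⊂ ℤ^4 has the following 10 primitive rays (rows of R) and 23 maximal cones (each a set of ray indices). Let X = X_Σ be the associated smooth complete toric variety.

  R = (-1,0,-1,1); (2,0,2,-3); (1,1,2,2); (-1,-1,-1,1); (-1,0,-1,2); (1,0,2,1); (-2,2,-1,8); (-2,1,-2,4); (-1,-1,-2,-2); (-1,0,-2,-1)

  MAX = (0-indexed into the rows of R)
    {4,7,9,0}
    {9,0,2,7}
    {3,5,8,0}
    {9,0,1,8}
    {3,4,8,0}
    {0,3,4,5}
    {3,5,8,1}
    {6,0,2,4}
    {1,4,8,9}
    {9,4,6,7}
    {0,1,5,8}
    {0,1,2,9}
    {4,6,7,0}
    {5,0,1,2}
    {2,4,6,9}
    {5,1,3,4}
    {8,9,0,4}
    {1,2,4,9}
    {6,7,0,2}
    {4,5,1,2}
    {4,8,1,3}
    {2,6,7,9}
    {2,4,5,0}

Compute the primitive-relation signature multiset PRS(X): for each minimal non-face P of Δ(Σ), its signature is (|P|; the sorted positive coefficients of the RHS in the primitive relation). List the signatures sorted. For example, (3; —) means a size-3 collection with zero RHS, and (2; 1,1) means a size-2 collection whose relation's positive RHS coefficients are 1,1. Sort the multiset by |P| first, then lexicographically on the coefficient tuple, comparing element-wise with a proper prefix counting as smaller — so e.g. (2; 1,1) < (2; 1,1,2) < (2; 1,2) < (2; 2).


Minimal non-faces — 18 found among 10 rays, 23 max cones:

  P={2,8}:  v_{2} + v_{8} = 0  so sig = (2; —)
  P={5,9}:  v_{5} + v_{9} = 0  so sig = (2; —)
  P={1,7}:  v_{1} + v_{7} = v_{2} + v_{9}  so sig = (2; 1,1)
  P={2,3}:  v_{2} + v_{3} = v_{4} + v_{5}  so sig = (2; 1,1)
  P={3,9}:  v_{3} + v_{9} = v_{4} + v_{8}  so sig = (2; 1,1)
  P={6,8}:  v_{6} + v_{8} = v_{4} + v_{7}  so sig = (2; 1,1)
  P={5,7}:  v_{5} + v_{7} = v_{0} + v_{2} + v_{4}  so sig = (2; 1,1,1)
  P={7,8}:  v_{7} + v_{8} = v_{0} + v_{4} + v_{9}  so sig = (2; 1,1,1)
  P={1,6}:  v_{1} + v_{6} = 2·v_{2} + v_{4} + v_{9}  so sig = (2; 1,1,2)
  P={3,6}:  v_{3} + v_{6} = v_{0} + v_{2} + 3·v_{4}  so sig = (2; 1,1,3)
  P={3,7}:  v_{3} + v_{7} = v_{0} + 2·v_{4}  so sig = (2; 1,2)
  P={5,6}:  v_{5} + v_{6} = v_{0} + 2·v_{2} + 2·v_{4}  so sig = (2; 1,2,2)
  P={0,1,4}:  v_{0} + v_{1} + v_{4} = 0  so sig = (3; —)
  P={2,4,7}:  v_{2} + v_{4} + v_{7} = v_{6}  so sig = (3; 1)
  P={4,5,8}:  v_{4} + v_{5} + v_{8} = v_{3}  so sig = (3; 1)
  P={0,1,3}:  v_{0} + v_{1} + v_{3} = v_{5} + v_{8}  so sig = (3; 1,1)
  P={0,6,9}:  v_{0} + v_{6} + v_{9} = 2·v_{7}  so sig = (3; 2)
  P={0,2,4,9}:  v_{0} + v_{2} + v_{4} + v_{9} = v_{7}  so sig = (4; 1)

Hence PRS(X_Σ) =
    |P|=2: 12 collections, coeffs (), (), (1,1), (1,1), (1,1), (1,1), (1,1,1), (1,1,1), (1,1,2), (1,1,3), (1,2), (1,2,2)
    |P|=3: 5 collections, coeffs (), (1), (1), (1,1), (2)
    |P|=4: 1 collection, coeffs (1)


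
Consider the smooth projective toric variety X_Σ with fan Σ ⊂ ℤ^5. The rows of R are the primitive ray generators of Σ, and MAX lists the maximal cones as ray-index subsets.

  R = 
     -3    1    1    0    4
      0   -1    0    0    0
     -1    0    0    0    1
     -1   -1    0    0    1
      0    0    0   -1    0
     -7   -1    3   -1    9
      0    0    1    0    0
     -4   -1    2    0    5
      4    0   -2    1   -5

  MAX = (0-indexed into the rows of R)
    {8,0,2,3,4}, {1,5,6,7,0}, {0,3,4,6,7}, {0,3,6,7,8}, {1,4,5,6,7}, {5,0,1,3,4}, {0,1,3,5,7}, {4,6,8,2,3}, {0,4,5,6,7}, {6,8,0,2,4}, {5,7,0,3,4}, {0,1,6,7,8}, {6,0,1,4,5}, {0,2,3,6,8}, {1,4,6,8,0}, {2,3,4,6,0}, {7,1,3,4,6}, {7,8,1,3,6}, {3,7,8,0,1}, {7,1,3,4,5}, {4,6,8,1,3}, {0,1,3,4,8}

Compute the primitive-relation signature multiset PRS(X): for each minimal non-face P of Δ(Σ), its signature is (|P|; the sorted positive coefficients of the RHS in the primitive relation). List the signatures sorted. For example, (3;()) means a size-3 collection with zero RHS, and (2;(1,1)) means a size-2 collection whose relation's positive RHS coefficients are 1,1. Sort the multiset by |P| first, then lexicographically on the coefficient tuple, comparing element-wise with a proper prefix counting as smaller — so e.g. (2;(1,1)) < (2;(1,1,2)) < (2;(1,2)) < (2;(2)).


Δ(Σ) — 9 vertices, 9 min non-faces:

  P={1,2}:  v_{1} + v_{2} = v_{3}  ⇒ sig = (2;(1))
  P={2,5}:  v_{2} + v_{5} = v_{0} + v_{3} + v_{4} + v_{7}  ⇒ sig = (2;(1,1,1,1))
  P={2,7}:  v_{2} + v_{7} = v_{0} + 2·v_{3} + v_{6}  ⇒ sig = (2;(1,1,2))
  P={5,8}:  v_{5} + v_{8} = v_{0} + 2·v_{1}  ⇒ sig = (2;(1,2))
  P={4,7,8}:  v_{4} + v_{7} + v_{8} = v_{1}  ⇒ sig = (3;(1))
  P={3,5,6}:  v_{3} + v_{5} + v_{6} = v_{4} + 2·v_{7}  ⇒ sig = (3;(1,2))
  P={0,1,3,6}:  v_{0} + v_{1} + v_{3} + v_{6} = v_{7}  ⇒ sig = (4;(1))
  P={0,1,4,7}:  v_{0} + v_{1} + v_{4} + v_{7} = v_{5}  ⇒ sig = (4;(1))
  P={0,3,4,6,8}:  v_{0} + v_{3} + v_{4} + v_{6} + v_{8} = 0  ⇒ sig = (5;())

Hence PRS(X_Σ) =
    (2;(1))
    (2;(1,1,1,1))
    (2;(1,1,2))
    (2;(1,2))
    (3;(1))
    (3;(1,2))
    (4;(1))
    (4;(1))
    (5;())


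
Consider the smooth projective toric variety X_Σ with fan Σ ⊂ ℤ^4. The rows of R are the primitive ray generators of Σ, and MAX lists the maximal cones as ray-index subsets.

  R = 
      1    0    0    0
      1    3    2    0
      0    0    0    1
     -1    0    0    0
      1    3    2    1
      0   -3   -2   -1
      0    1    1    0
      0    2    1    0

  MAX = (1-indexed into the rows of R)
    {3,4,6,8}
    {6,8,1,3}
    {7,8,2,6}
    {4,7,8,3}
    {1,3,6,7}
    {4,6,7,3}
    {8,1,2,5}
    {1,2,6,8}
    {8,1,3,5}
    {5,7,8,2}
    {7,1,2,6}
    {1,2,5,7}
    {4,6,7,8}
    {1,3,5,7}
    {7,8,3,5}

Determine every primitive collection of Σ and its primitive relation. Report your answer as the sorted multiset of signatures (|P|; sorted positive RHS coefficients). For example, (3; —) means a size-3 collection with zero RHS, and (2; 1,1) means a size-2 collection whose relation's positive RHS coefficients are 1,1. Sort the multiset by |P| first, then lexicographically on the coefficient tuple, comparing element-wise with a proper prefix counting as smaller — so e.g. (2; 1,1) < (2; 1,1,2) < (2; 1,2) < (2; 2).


The 7 primitive collections of Σ (r=8, n=4):

  P={1,4}:  v_{1} + v_{4} = 0  ⟹  sig = (2; —)
  P={2,3}:  v_{2} + v_{3} = v_{5}  ⟹  sig = (2; 1)
  P={5,6}:  v_{5} + v_{6} = v_{1}  ⟹  sig = (2; 1)
  P={2,4}:  v_{2} + v_{4} = v_{7} + v_{8}  ⟹  sig = (2; 1,1)
  P={4,5}:  v_{4} + v_{5} = v_{3} + v_{7} + v_{8}  ⟹  sig = (2; 1,1,1)
  P={1,7,8}:  v_{1} + v_{7} + v_{8} = v_{2}  ⟹  sig = (3; 1)
  P={3,6,7,8}:  v_{3} + v_{6} + v_{7} + v_{8} = 0  ⟹  sig = (4; —)

Sorted signature multiset PRS(X):
    (2; —)
    (2; 1)
    (2; 1)
    (2; 1,1)
    (2; 1,1,1)
    (3; 1)
    (4; —)


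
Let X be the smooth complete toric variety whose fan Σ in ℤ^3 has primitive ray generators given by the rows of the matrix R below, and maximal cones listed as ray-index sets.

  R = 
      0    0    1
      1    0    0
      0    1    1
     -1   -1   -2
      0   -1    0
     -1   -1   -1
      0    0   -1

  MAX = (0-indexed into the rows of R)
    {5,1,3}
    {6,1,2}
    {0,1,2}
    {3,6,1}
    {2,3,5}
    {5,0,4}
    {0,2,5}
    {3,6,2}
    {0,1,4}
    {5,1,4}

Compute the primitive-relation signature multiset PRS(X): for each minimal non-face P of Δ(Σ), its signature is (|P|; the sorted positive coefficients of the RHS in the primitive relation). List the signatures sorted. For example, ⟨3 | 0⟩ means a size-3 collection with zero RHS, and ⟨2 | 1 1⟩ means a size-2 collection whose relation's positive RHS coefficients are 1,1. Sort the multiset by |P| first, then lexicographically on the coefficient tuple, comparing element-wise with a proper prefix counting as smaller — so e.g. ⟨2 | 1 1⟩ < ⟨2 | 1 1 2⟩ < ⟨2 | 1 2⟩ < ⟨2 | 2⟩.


The 9 primitive collections of Σ (r=7, n=3):

  {0,6}:  v_{0} + v_{6} = 0 ; sig = ⟨2 | 0⟩
  {0,3}:  v_{0} + v_{3} = v_{5} ; sig = ⟨2 | 1⟩
  {2,4}:  v_{2} + v_{4} = v_{0} ; sig = ⟨2 | 1⟩
  {5,6}:  v_{5} + v_{6} = v_{3} ; sig = ⟨2 | 1⟩
  {4,6}:  v_{4} + v_{6} = v_{1} + v_{5} ; sig = ⟨2 | 1 1⟩
  {3,4}:  v_{3} + v_{4} = v_{1} + 2·v_{5} ; sig = ⟨2 | 1 2⟩
  {1,2,5}:  v_{1} + v_{2} + v_{5} = 0 ; sig = ⟨3 | 0⟩
  {0,1,5}:  v_{0} + v_{1} + v_{5} = v_{4} ; sig = ⟨3 | 1⟩
  {1,2,3}:  v_{1} + v_{2} + v_{3} = v_{6} ; sig = ⟨3 | 1⟩

Signatures (|P|; sorted positive RHS coefficients), sorted:
    ⟨2 | 0⟩
    ⟨2 | 1⟩
    ⟨2 | 1⟩
    ⟨2 | 1⟩
    ⟨2 | 1 1⟩
    ⟨2 | 1 2⟩
    ⟨3 | 0⟩
    ⟨3 | 1⟩
    ⟨3 | 1⟩


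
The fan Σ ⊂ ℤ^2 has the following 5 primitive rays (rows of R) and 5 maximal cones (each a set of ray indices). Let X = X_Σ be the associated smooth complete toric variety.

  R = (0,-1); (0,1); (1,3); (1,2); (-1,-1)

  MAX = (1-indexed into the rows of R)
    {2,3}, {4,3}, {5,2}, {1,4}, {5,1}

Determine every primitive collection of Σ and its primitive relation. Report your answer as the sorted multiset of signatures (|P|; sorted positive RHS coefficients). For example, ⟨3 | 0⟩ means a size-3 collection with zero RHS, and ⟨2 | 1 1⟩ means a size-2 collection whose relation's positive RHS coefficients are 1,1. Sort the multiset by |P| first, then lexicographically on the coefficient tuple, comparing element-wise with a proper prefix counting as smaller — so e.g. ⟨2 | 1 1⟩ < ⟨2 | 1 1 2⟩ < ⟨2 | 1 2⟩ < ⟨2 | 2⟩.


5 minimal non-faces of Δ(Σ) (on 5 rays):

  {1,2}:  v_{1} + v_{2} = 0 — sig = ⟨2 | 0⟩
  {1,3}:  v_{1} + v_{3} = v_{4} — sig = ⟨2 | 1⟩
  {2,4}:  v_{2} + v_{4} = v_{3} — sig = ⟨2 | 1⟩
  {4,5}:  v_{4} + v_{5} = v_{2} — sig = ⟨2 | 1⟩
  {3,5}:  v_{3} + v_{5} = 2·v_{2} — sig = ⟨2 | 2⟩

so the primitive-relation signature multiset is
    |P|=2: 5 collections, coeffs (), (1), (1), (1), (2)


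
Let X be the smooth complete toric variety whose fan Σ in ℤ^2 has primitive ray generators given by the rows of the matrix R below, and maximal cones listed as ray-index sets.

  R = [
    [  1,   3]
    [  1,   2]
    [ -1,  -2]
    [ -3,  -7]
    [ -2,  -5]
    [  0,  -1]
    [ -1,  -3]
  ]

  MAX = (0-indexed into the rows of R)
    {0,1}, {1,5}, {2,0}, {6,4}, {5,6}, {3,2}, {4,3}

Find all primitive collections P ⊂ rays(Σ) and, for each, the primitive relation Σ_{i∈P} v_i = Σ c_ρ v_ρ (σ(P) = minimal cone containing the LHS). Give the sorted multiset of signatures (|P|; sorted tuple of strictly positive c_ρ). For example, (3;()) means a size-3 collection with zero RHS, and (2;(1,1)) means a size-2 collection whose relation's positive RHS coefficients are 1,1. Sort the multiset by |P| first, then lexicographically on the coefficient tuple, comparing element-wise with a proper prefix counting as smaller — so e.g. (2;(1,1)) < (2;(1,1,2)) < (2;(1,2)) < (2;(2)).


|primitive collections| = 14. Relations:

  • {0,6}:  v_{0} + v_{6} = 0  →  sig = (2;())
  • {1,2}:  v_{1} + v_{2} = 0  →  sig = (2;())
  • {0,4}:  v_{0} + v_{4} = v_{2}  →  sig = (2;(1))
  • {0,5}:  v_{0} + v_{5} = v_{1}  →  sig = (2;(1))
  • {1,3}:  v_{1} + v_{3} = v_{4}  →  sig = (2;(1))
  • {1,4}:  v_{1} + v_{4} = v_{6}  →  sig = (2;(1))
  • {1,6}:  v_{1} + v_{6} = v_{5}  →  sig = (2;(1))
  • {2,4}:  v_{2} + v_{4} = v_{3}  →  sig = (2;(1))
  • {2,5}:  v_{2} + v_{5} = v_{6}  →  sig = (2;(1))
  • {2,6}:  v_{2} + v_{6} = v_{4}  →  sig = (2;(1))
  • {3,5}:  v_{3} + v_{5} = v_{4} + v_{6}  →  sig = (2;(1,1))
  • {0,3}:  v_{0} + v_{3} = 2·v_{2}  →  sig = (2;(2))
  • {3,6}:  v_{3} + v_{6} = 2·v_{4}  →  sig = (2;(2))
  • {4,5}:  v_{4} + v_{5} = 2·v_{6}  →  sig = (2;(2))

Signatures (|P|; sorted positive RHS coefficients), sorted:
    (2;())
    (2;())
    (2;(1))
    (2;(1))
    (2;(1))
    (2;(1))
    (2;(1))
    (2;(1))
    (2;(1))
    (2;(1))
    (2;(1,1))
    (2;(2))
    (2;(2))
    (2;(2))


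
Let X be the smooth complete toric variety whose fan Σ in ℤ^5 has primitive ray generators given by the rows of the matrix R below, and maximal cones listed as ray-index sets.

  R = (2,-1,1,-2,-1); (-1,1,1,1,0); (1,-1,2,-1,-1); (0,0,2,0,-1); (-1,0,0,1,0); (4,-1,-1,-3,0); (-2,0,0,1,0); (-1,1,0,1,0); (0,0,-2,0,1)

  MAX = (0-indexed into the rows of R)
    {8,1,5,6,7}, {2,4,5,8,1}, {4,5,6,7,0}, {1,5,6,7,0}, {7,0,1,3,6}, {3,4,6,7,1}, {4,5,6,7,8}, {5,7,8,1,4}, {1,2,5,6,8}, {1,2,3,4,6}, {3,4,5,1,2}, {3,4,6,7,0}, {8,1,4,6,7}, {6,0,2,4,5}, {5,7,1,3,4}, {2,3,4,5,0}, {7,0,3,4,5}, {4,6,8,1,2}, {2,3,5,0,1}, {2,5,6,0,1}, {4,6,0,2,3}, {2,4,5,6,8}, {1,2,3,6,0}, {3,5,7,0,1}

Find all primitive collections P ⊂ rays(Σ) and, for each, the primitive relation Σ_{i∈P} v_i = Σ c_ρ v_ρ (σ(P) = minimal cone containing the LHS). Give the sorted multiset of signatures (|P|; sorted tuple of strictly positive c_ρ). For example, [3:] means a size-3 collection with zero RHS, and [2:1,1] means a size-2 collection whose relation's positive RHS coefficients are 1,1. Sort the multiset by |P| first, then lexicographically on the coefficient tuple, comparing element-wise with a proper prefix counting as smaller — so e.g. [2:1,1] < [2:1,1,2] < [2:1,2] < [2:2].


Primitive collections (6):

  P = {3,8}:  v_{3} + v_{8} = 0  so sig = [2:]
  P = {2,7}:  v_{2} + v_{7} = v_{3}  so sig = [2:1]
  P = {0,8}:  v_{0} + v_{8} = v_{5} + v_{6}  so sig = [2:1,1]
  P = {0,1,4}:  v_{0} + v_{1} + v_{4} = v_{3}  so sig = [3:1]
  P = {3,5,6}:  v_{3} + v_{5} + v_{6} = v_{0}  so sig = [3:1]
  P = {1,4,5,6}:  v_{1} + v_{4} + v_{5} + v_{6} = 0  so sig = [4:]

Signatures (|P|; sorted positive RHS coefficients), sorted:
    |P|=2: 3 collections, coeffs (), (1), (1,1)
    |P|=3: 2 collections, coeffs (1), (1)
    |P|=4: 1 collection, coeffs ()


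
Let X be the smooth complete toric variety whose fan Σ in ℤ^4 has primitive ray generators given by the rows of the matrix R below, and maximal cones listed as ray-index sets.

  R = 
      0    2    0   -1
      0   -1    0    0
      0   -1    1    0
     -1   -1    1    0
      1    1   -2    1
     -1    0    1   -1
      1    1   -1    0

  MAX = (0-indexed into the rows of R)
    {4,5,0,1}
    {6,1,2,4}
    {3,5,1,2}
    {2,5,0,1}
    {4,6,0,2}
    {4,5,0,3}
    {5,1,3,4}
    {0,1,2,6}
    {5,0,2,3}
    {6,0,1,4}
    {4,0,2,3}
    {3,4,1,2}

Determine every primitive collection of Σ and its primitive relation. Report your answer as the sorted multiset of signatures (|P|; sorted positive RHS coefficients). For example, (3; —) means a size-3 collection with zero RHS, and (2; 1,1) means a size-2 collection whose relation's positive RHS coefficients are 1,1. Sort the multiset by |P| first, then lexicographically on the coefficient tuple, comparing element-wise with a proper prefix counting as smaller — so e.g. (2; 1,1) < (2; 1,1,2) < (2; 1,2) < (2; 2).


|primitive collections| = 5. Relations:

  {3,6}:  v_{3} + v_{6} = 0 ; sig = (2; —)
  {5,6}:  v_{5} + v_{6} = v_{0} + v_{1} ; sig = (2; 1,1)
  {2,4,5}:  v_{2} + v_{4} + v_{5} = 0 ; sig = (3; —)
  {0,1,3}:  v_{0} + v_{1} + v_{3} = v_{5} ; sig = (3; 1)
  {0,1,2,4}:  v_{0} + v_{1} + v_{2} + v_{4} = v_{6} ; sig = (4; 1)

Hence PRS(X_Σ) =
    |P|=2: 2 collections, coeffs (), (1,1)
    |P|=3: 2 collections, coeffs (), (1)
    |P|=4: 1 collection, coeffs (1)


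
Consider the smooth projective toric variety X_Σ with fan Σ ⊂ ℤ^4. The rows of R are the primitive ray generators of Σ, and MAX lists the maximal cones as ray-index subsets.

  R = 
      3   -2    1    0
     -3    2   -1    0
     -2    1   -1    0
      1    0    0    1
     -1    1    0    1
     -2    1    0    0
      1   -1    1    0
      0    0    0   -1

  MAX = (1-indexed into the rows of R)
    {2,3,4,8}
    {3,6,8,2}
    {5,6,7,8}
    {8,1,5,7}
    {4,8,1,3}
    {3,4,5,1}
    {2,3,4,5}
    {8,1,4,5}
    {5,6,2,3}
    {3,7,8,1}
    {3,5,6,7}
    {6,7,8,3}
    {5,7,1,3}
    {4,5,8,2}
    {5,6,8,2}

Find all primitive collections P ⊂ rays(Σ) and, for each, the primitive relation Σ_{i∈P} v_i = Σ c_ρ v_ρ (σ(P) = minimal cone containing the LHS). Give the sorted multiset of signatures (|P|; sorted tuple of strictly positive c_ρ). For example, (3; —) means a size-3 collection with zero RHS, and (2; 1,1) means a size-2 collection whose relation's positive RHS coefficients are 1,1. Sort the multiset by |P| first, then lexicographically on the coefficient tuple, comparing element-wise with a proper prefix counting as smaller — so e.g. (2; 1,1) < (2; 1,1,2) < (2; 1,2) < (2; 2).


Primitive collections (6):

  P={1,2}:  v_{1} + v_{2} = 0 ; sig = (2; —)
  P={1,6}:  v_{1} + v_{6} = v_{7} ; sig = (2; 1)
  P={2,7}:  v_{2} + v_{7} = v_{6} ; sig = (2; 1)
  P={4,6}:  v_{4} + v_{6} = v_{5} ; sig = (2; 1)
  P={4,7}:  v_{4} + v_{7} = v_{1} + v_{5} ; sig = (2; 1,1)
  P={3,5,8}:  v_{3} + v_{5} + v_{8} = v_{2} ; sig = (3; 1)

Hence PRS(X_Σ) =
    |P|=2: 5 collections, coeffs (), (1), (1), (1), (1,1)
    |P|=3: 1 collection, coeffs (1)


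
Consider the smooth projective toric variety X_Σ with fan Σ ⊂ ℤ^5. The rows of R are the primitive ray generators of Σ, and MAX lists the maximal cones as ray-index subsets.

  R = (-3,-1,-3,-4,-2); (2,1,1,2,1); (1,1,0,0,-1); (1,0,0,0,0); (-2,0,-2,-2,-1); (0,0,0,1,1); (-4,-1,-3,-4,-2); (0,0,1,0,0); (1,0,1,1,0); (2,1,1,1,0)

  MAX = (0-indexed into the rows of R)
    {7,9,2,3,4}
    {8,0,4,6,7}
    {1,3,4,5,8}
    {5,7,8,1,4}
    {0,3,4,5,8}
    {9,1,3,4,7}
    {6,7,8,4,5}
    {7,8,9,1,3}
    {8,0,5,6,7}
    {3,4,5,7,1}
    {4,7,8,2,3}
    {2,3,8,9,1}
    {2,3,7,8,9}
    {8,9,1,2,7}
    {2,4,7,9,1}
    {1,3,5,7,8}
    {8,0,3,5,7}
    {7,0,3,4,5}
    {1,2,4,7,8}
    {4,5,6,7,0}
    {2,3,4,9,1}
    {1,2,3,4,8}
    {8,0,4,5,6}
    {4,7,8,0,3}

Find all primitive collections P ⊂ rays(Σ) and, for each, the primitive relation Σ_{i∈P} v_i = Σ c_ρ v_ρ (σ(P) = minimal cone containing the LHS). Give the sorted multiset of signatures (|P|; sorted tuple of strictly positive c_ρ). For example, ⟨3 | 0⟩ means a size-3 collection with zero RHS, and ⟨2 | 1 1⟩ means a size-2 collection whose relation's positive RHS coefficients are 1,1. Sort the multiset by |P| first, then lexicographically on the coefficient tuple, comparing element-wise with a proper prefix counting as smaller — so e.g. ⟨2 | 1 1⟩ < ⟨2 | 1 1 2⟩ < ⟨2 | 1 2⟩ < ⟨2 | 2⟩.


Minimal non-faces — 14 found among 10 rays, 24 max cones:

  • {1,6}:  v_{1} + v_{6} = v_{4}  so sig = ⟨2 | 1⟩
  • {3,6}:  v_{3} + v_{6} = v_{0}  so sig = ⟨2 | 1⟩
  • {5,9}:  v_{5} + v_{9} = v_{1}  so sig = ⟨2 | 1⟩
  • {0,1}:  v_{0} + v_{1} = v_{3} + v_{4}  so sig = ⟨2 | 1 1⟩
  • {2,5}:  v_{2} + v_{5} = v_{1} + v_{4} + v_{8}  so sig = ⟨2 | 1 1 1⟩
  • {6,9}:  v_{6} + v_{9} = v_{3} + 2·v_{4} + v_{7} + v_{8}  so sig = ⟨2 | 1 1 1 2⟩
  • {0,9}:  v_{0} + v_{9} = 2·v_{3} + 2·v_{4} + v_{7} + v_{8}  so sig = ⟨2 | 1 1 2 2⟩
  • {2,6}:  v_{2} + v_{6} = v_{3} + 3·v_{4} + v_{7} + 2·v_{8}  so sig = ⟨2 | 1 1 2 3⟩
  • {0,2}:  v_{0} + v_{2} = 2·v_{3} + 3·v_{4} + v_{7} + 2·v_{8}  so sig = ⟨2 | 1 2 2 3⟩
  • {4,8,9}:  v_{4} + v_{8} + v_{9} = v_{2}  so sig = ⟨3 | 1⟩
  • {1,2,3,7}:  v_{1} + v_{2} + v_{3} + v_{7} = 2·v_{9}  so sig = ⟨4 | 2⟩
  • {3,4,5,7,8}:  v_{3} + v_{4} + v_{5} + v_{7} + v_{8} = 0  so sig = ⟨5 | 0⟩
  • {0,4,5,7,8}:  v_{0} + v_{4} + v_{5} + v_{7} + v_{8} = v_{6}  so sig = ⟨5 | 1⟩
  • {1,3,4,7,8}:  v_{1} + v_{3} + v_{4} + v_{7} + v_{8} = v_{9}  so sig = ⟨5 | 1⟩

Hence PRS(X_Σ) =
    ⟨2 | 1⟩
    ⟨2 | 1⟩
    ⟨2 | 1⟩
    ⟨2 | 1 1⟩
    ⟨2 | 1 1 1⟩
    ⟨2 | 1 1 1 2⟩
    ⟨2 | 1 1 2 2⟩
    ⟨2 | 1 1 2 3⟩
    ⟨2 | 1 2 2 3⟩
    ⟨3 | 1⟩
    ⟨4 | 2⟩
    ⟨5 | 0⟩
    ⟨5 | 1⟩
    ⟨5 | 1⟩


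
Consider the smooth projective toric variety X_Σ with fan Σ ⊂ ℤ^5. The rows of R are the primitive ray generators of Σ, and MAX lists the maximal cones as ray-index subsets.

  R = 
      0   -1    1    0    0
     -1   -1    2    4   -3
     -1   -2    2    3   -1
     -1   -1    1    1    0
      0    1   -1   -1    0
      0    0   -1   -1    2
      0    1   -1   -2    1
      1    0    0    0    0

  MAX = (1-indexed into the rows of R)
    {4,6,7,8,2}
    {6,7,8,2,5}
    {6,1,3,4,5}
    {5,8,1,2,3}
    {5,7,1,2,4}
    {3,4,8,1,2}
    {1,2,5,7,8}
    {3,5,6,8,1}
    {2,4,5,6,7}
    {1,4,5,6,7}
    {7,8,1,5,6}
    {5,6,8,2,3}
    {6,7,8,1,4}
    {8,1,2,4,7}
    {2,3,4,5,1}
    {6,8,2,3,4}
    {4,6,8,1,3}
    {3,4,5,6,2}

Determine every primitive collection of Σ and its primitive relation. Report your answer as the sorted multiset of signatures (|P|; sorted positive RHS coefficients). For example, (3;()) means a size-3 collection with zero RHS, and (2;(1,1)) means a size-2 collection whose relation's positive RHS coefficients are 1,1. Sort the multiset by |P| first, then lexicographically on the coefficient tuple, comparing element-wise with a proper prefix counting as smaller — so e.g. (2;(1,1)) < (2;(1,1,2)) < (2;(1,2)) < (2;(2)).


Minimal non-faces — 3 found among 8 rays, 18 max cones:

  P={3,7}:  v_{3} + v_{7} = v_{4} ; sig = (2;(1))
  P={4,5,8}:  v_{4} + v_{5} + v_{8} = 0 ; sig = (3;())
  P={1,2,6}:  v_{1} + v_{2} + v_{6} = v_{3} ; sig = (3;(1))

Hence PRS(X_Σ) =
{ (2;(1)),  (3;()),  (3;(1)) }


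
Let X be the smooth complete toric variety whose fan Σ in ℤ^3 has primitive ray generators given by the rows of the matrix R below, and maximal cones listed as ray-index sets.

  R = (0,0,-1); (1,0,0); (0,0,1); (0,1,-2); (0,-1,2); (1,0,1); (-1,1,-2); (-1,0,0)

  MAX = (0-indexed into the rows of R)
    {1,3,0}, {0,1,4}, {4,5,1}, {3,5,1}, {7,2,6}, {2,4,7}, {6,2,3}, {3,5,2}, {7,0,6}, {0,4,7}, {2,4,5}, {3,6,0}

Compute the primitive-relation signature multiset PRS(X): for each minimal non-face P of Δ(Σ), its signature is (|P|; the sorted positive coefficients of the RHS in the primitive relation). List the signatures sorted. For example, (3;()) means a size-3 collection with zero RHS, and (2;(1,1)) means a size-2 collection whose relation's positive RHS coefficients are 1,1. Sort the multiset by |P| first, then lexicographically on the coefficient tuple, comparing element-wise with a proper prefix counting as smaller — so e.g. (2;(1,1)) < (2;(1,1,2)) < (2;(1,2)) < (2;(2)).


Minimal non-faces — 10 found among 8 rays, 12 max cones:

  P={0,2}:  v_{0} + v_{2} = 0  →  sig = (2;())
  P={1,7}:  v_{1} + v_{7} = 0  →  sig = (2;())
  P={3,4}:  v_{3} + v_{4} = 0  →  sig = (2;())
  P={0,5}:  v_{0} + v_{5} = v_{1}  →  sig = (2;(1))
  P={1,2}:  v_{1} + v_{2} = v_{5}  →  sig = (2;(1))
  P={1,6}:  v_{1} + v_{6} = v_{3}  →  sig = (2;(1))
  P={3,7}:  v_{3} + v_{7} = v_{6}  →  sig = (2;(1))
  P={4,6}:  v_{4} + v_{6} = v_{7}  →  sig = (2;(1))
  P={5,7}:  v_{5} + v_{7} = v_{2}  →  sig = (2;(1))
  P={5,6}:  v_{5} + v_{6} = v_{2} + v_{3}  →  sig = (2;(1,1))

Hence PRS(X_Σ) =
{ (2;()) ×3,  (2;(1)) ×6,  (2;(1,1)) }


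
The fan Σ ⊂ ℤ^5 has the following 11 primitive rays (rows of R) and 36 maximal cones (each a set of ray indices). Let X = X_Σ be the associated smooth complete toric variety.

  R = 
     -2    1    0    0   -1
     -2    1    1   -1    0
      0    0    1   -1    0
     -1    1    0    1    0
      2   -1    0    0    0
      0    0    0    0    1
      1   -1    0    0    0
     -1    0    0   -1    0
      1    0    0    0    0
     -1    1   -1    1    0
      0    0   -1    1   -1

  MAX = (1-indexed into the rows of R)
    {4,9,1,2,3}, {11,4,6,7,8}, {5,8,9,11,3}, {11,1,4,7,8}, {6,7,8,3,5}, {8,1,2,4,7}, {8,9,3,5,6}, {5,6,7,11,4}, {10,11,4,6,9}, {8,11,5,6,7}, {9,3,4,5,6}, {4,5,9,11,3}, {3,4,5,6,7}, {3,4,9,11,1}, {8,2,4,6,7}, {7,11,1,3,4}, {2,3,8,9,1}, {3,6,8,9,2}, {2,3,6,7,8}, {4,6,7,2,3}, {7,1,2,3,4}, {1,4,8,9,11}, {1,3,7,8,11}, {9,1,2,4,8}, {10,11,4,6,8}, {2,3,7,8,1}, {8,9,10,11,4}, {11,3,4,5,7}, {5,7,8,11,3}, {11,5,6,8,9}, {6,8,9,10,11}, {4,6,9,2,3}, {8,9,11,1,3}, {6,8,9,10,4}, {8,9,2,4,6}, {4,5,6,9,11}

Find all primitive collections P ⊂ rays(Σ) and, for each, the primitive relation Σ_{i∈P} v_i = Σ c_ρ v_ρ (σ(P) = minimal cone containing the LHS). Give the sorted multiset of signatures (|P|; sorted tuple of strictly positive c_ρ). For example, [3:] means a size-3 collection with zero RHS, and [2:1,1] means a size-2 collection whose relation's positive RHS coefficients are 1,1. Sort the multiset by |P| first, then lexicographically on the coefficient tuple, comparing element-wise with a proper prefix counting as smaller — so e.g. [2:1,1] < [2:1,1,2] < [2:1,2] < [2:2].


14 collections generate NE(X_Σ); each relation:

  P = {2,5}:  v_{2} + v_{5} = v_{3}  ⟹  sig = [2:1]
  P = {2,11}:  v_{2} + v_{11} = v_{1}  ⟹  sig = [2:1]
  P = {7,9}:  v_{7} + v_{9} = v_{5}  ⟹  sig = [2:1]
  P = {1,5}:  v_{1} + v_{5} = v_{3} + v_{11}  ⟹  sig = [2:1,1]
  P = {1,6}:  v_{1} + v_{6} = v_{4} + v_{8}  ⟹  sig = [2:1,1]
  P = {7,10}:  v_{7} + v_{10} = v_{6} + v_{11}  ⟹  sig = [2:1,1]
  P = {3,10}:  v_{3} + v_{10} = v_{4} + v_{8} + v_{9}  ⟹  sig = [2:1,1,1]
  P = {5,10}:  v_{5} + v_{10} = v_{6} + v_{9} + v_{11}  ⟹  sig = [2:1,1,1]
  P = {1,10}:  v_{1} + v_{10} = 2·v_{4} + 2·v_{8} + v_{9} + v_{11}  ⟹  sig = [2:1,1,2,2]
  P = {2,10}:  v_{2} + v_{10} = 2·v_{4} + 2·v_{8} + v_{9}  ⟹  sig = [2:1,2,2]
  P = {3,6,11}:  v_{3} + v_{6} + v_{11} = 0  ⟹  sig = [3:]
  P = {4,5,8}:  v_{4} + v_{5} + v_{8} = 0  ⟹  sig = [3:]
  P = {3,4,8}:  v_{3} + v_{4} + v_{8} = v_{2}  ⟹  sig = [3:1]
  P = {4,6,8,9,11}:  v_{4} + v_{6} + v_{8} + v_{9} + v_{11} = v_{10}  ⟹  sig = [5:1]

Hence PRS(X_Σ) =
{ [2:1] ×3,  [2:1,1] ×3,  [2:1,1,1] ×2,  [2:1,1,2,2],  [2:1,2,2],  [3:] ×2,  [3:1],  [5:1] }


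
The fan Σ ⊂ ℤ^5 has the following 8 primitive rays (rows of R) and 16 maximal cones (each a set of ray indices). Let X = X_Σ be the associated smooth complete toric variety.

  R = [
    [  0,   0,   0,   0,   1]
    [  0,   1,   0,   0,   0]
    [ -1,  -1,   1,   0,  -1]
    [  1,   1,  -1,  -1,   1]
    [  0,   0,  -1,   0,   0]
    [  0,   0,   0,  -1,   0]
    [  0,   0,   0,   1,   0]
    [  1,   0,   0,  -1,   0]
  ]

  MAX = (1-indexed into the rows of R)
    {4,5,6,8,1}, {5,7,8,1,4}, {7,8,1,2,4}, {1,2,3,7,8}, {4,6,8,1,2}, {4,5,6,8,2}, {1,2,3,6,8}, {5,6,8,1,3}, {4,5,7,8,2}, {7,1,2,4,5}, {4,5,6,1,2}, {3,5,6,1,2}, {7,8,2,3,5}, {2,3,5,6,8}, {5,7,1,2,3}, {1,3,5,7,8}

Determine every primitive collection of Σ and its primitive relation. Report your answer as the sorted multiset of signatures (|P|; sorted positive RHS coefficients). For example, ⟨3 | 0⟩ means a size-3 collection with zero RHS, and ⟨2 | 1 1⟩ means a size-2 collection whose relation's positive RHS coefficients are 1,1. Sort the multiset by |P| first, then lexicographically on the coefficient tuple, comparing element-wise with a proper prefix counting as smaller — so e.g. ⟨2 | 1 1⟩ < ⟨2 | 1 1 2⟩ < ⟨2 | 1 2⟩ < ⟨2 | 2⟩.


|primitive collections| = 3. Relations:

  {6,7}:  v_{6} + v_{7} = 0 — sig = ⟨2 | 0⟩
  {3,4}:  v_{3} + v_{4} = v_{6} — sig = ⟨2 | 1⟩
  {1,2,5,8}:  v_{1} + v_{2} + v_{5} + v_{8} = v_{4} — sig = ⟨4 | 1⟩

Signatures (|P|; sorted positive RHS coefficients), sorted:
    |P|=2: 2 collections, coeffs (), (1)
    |P|=4: 1 collection, coeffs (1)


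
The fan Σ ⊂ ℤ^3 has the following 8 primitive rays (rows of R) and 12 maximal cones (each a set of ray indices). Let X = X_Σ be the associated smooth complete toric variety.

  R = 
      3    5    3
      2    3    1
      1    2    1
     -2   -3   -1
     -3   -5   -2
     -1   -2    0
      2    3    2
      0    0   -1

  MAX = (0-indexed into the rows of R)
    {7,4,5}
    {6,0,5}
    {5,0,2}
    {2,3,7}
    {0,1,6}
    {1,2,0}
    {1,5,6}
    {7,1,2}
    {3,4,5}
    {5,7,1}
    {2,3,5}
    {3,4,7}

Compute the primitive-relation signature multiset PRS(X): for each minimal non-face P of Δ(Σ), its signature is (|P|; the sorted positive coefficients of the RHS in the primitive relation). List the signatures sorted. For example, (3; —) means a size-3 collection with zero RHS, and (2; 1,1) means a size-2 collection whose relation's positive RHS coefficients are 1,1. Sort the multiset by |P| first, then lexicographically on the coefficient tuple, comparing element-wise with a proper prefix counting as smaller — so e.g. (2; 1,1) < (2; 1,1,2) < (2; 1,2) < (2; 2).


Minimal non-faces — 14 found among 8 rays, 12 max cones:

  • {1,3}:  v_{1} + v_{3} = 0  ⟹  sig = (2; —)
  • {2,4}:  v_{2} + v_{4} = v_{3}  ⟹  sig = (2; 1)
  • {2,6}:  v_{2} + v_{6} = v_{0}  ⟹  sig = (2; 1)
  • {4,6}:  v_{4} + v_{6} = v_{5}  ⟹  sig = (2; 1)
  • {6,7}:  v_{6} + v_{7} = v_{1}  ⟹  sig = (2; 1)
  • {0,4}:  v_{0} + v_{4} = v_{2} + v_{5}  ⟹  sig = (2; 1,1)
  • {0,7}:  v_{0} + v_{7} = v_{1} + v_{2}  ⟹  sig = (2; 1,1)
  • {1,4}:  v_{1} + v_{4} = v_{5} + v_{7}  ⟹  sig = (2; 1,1)
  • {3,6}:  v_{3} + v_{6} = v_{2} + v_{5}  ⟹  sig = (2; 1,1)
  • {0,3}:  v_{0} + v_{3} = 2·v_{2} + v_{5}  ⟹  sig = (2; 1,2)
  • {2,5,7}:  v_{2} + v_{5} + v_{7} = 0  ⟹  sig = (3; —)
  • {1,2,5}:  v_{1} + v_{2} + v_{5} = v_{6}  ⟹  sig = (3; 1)
  • {3,5,7}:  v_{3} + v_{5} + v_{7} = v_{4}  ⟹  sig = (3; 1)
  • {0,1,5}:  v_{0} + v_{1} + v_{5} = 2·v_{6}  ⟹  sig = (3; 2)

Signatures (|P|; sorted positive RHS coefficients), sorted:
[(2; —), (2; 1), (2; 1), (2; 1), (2; 1), (2; 1,1), (2; 1,1), (2; 1,1), (2; 1,1), (2; 1,2), (3; —), (3; 1), (3; 1), (3; 2)]


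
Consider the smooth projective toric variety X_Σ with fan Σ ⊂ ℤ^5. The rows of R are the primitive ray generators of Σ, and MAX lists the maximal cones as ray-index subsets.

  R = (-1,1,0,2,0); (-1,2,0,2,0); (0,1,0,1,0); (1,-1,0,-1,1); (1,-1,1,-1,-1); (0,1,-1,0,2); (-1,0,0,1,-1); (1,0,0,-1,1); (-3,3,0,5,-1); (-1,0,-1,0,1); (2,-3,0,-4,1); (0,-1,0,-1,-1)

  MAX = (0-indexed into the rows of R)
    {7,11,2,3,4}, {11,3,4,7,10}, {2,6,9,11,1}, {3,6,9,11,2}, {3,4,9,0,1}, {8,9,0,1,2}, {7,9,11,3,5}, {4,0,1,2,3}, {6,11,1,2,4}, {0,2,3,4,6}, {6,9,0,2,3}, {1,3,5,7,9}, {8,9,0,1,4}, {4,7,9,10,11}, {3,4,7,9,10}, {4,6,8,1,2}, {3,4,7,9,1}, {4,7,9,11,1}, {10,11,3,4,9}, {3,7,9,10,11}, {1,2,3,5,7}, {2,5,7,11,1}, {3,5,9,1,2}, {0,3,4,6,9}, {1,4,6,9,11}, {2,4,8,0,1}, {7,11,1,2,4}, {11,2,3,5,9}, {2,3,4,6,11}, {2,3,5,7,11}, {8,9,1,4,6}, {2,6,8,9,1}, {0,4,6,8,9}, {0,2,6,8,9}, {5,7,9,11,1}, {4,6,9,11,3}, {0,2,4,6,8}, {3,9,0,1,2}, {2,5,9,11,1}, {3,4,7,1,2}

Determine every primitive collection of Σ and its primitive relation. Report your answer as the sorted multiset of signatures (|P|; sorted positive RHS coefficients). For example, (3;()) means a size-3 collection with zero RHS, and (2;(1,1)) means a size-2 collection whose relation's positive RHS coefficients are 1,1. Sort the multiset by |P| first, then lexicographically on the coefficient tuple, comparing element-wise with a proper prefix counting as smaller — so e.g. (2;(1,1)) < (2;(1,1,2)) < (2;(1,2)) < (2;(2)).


The 22 primitive collections of Σ (r=12, n=5):

  P = {6,7}:  v_{6} + v_{7} = 0  so sig = (2;())
  P = {0,11}:  v_{0} + v_{11} = v_{6}  so sig = (2;(1))
  P = {4,5}:  v_{4} + v_{5} = v_{7}  so sig = (2;(1))
  P = {0,7}:  v_{0} + v_{7} = v_{1} + v_{3}  so sig = (2;(1,1))
  P = {5,6}:  v_{5} + v_{6} = v_{2} + v_{9}  so sig = (2;(1,1))
  P = {7,8}:  v_{7} + v_{8} = v_{0} + v_{1}  so sig = (2;(1,1))
  P = {0,10}:  v_{0} + v_{10} = v_{3} + v_{4} + v_{9}  so sig = (2;(1,1,1))
  P = {1,10}:  v_{1} + v_{10} = v_{4} + v_{7} + v_{9}  so sig = (2;(1,1,1))
  P = {2,10}:  v_{2} + v_{10} = v_{3} + v_{7} + v_{11}  so sig = (2;(1,1,1))
  P = {8,10}:  v_{8} + v_{10} = v_{0} + v_{4} + v_{9}  so sig = (2;(1,1,1))
  P = {0,5}:  v_{0} + v_{5} = v_{1} + v_{2} + v_{3} + v_{9}  so sig = (2;(1,1,1,1))
  P = {5,8}:  v_{5} + v_{8} = v_{0} + v_{1} + v_{2} + v_{9}  so sig = (2;(1,1,1,1))
  P = {6,10}:  v_{6} + v_{10} = v_{3} + v_{4} + v_{9} + v_{11}  so sig = (2;(1,1,1,1))
  P = {5,10}:  v_{5} + v_{10} = v_{3} + 2·v_{7} + v_{9} + v_{11}  so sig = (2;(1,1,1,2))
  P = {8,11}:  v_{8} + v_{11} = v_{1} + 2·v_{6}  so sig = (2;(1,2))
  P = {3,8}:  v_{3} + v_{8} = 2·v_{0}  so sig = (2;(2))
  P = {1,3,11}:  v_{1} + v_{3} + v_{11} = 0  so sig = (3;())
  P = {2,4,9}:  v_{2} + v_{4} + v_{9} = 0  so sig = (3;())
  P = {0,1,6}:  v_{0} + v_{1} + v_{6} = v_{8}  so sig = (3;(1))
  P = {1,3,6}:  v_{1} + v_{3} + v_{6} = v_{0}  so sig = (3;(1))
  P = {2,7,9}:  v_{2} + v_{7} + v_{9} = v_{5}  so sig = (3;(1))
  P = {3,4,7,9,11}:  v_{3} + v_{4} + v_{7} + v_{9} + v_{11} = v_{10}  so sig = (5;(1))

Signatures (|P|; sorted positive RHS coefficients), sorted:
{ (2;()),  (2;(1)) ×2,  (2;(1,1)) ×3,  (2;(1,1,1)) ×4,  (2;(1,1,1,1)) ×3,  (2;(1,1,1,2)),  (2;(1,2)),  (2;(2)),  (3;()) ×2,  (3;(1)) ×3,  (5;(1)) }


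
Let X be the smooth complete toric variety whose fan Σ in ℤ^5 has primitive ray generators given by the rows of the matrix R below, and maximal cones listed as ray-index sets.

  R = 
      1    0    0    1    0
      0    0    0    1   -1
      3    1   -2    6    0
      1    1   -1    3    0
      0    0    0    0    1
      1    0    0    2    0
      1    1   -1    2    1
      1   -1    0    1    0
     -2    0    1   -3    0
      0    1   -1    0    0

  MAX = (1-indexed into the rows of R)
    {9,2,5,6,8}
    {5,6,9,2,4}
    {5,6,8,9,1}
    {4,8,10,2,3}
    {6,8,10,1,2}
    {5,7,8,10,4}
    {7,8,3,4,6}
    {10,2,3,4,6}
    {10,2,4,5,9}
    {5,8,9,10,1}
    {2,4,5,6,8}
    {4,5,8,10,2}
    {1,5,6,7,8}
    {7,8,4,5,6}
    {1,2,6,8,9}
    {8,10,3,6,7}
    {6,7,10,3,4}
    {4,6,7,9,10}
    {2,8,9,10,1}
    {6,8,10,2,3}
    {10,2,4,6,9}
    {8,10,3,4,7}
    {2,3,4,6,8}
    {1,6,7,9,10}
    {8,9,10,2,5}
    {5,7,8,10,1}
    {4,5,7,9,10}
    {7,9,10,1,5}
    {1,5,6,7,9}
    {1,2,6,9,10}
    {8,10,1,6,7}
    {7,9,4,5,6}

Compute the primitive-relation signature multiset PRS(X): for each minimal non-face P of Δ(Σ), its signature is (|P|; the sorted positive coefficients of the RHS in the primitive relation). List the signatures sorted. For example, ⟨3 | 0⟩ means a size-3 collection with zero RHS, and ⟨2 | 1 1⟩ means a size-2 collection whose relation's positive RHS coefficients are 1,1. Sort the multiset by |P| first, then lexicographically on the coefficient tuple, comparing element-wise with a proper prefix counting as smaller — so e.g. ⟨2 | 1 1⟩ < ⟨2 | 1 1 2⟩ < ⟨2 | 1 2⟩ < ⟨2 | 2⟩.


Σ has 11 primitive collections:

  P={2,7}:  v_{2} + v_{7} = v_{4} — sig = ⟨2 | 1⟩
  P={3,9}:  v_{3} + v_{9} = v_{4} — sig = ⟨2 | 1⟩
  P={3,5}:  v_{3} + v_{5} = v_{4} + v_{7} + v_{8} — sig = ⟨2 | 1 1 1⟩
  P={1,4}:  v_{1} + v_{4} = 2·v_{6} + v_{10} — sig = ⟨2 | 1 2⟩
  P={1,3}:  v_{1} + v_{3} = 3·v_{6} + v_{8} + 2·v_{10} — sig = ⟨2 | 1 2 3⟩
  P={1,2,5}:  v_{1} + v_{2} + v_{5} = v_{6} — sig = ⟨3 | 1⟩
  P={5,6,10}:  v_{5} + v_{6} + v_{10} = v_{7} — sig = ⟨3 | 1⟩
  P={7,8,9}:  v_{7} + v_{8} + v_{9} = v_{5} — sig = ⟨3 | 1⟩
  P={4,8,9}:  v_{4} + v_{8} + v_{9} = v_{2} + v_{5} — sig = ⟨3 | 1 1⟩
  P={6,8,9,10}:  v_{6} + v_{8} + v_{9} + v_{10} = 0 — sig = ⟨4 | 0⟩
  P={4,6,8,10}:  v_{4} + v_{6} + v_{8} + v_{10} = v_{3} — sig = ⟨4 | 1⟩

so the primitive-relation signature multiset is
[⟨2 | 1⟩, ⟨2 | 1⟩, ⟨2 | 1 1 1⟩, ⟨2 | 1 2⟩, ⟨2 | 1 2 3⟩, ⟨3 | 1⟩, ⟨3 | 1⟩, ⟨3 | 1⟩, ⟨3 | 1 1⟩, ⟨4 | 0⟩, ⟨4 | 1⟩]


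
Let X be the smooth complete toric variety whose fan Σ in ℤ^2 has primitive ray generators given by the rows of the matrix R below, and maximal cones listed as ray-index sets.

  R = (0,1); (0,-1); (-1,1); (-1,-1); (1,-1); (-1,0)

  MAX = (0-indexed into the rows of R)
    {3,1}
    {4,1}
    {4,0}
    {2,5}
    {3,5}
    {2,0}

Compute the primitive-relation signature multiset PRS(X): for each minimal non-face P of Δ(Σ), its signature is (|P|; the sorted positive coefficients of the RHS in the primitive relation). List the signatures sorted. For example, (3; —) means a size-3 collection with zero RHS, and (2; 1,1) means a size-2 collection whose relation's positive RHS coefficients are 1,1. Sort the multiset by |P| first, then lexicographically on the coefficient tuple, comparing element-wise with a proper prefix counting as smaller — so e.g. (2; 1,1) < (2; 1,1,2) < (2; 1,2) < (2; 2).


9 minimal non-faces of Δ(Σ) (on 6 rays):

  P = {0,1}:  v_{0} + v_{1} = 0  ⇒ sig = (2; —)
  P = {2,4}:  v_{2} + v_{4} = 0  ⇒ sig = (2; —)
  P = {0,3}:  v_{0} + v_{3} = v_{5}  ⇒ sig = (2; 1)
  P = {0,5}:  v_{0} + v_{5} = v_{2}  ⇒ sig = (2; 1)
  P = {1,2}:  v_{1} + v_{2} = v_{5}  ⇒ sig = (2; 1)
  P = {1,5}:  v_{1} + v_{5} = v_{3}  ⇒ sig = (2; 1)
  P = {4,5}:  v_{4} + v_{5} = v_{1}  ⇒ sig = (2; 1)
  P = {2,3}:  v_{2} + v_{3} = 2·v_{5}  ⇒ sig = (2; 2)
  P = {3,4}:  v_{3} + v_{4} = 2·v_{1}  ⇒ sig = (2; 2)

Sorted signature multiset PRS(X):
{ (2; —) ×2,  (2; 1) ×5,  (2; 2) ×2 }


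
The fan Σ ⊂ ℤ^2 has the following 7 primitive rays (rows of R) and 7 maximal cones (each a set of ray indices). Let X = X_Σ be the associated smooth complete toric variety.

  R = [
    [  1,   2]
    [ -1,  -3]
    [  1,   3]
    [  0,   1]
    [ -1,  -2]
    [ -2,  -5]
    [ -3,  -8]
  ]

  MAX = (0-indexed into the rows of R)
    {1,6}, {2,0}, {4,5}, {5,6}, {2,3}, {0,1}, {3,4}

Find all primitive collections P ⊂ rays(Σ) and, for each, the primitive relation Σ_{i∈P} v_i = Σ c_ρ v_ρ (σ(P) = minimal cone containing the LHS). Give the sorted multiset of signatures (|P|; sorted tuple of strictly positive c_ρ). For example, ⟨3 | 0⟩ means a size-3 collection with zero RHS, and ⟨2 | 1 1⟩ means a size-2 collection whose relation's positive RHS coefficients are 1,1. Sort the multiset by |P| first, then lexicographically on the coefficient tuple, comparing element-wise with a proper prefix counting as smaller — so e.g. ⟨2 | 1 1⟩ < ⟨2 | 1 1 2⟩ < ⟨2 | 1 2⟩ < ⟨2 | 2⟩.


Minimal non-faces — 14 found among 7 rays, 7 max cones:

  • {0,4}:  v_{0} + v_{4} = 0  →  sig = ⟨2 | 0⟩
  • {1,2}:  v_{1} + v_{2} = 0  →  sig = ⟨2 | 0⟩
  • {0,3}:  v_{0} + v_{3} = v_{2}  →  sig = ⟨2 | 1⟩
  • {0,5}:  v_{0} + v_{5} = v_{1}  →  sig = ⟨2 | 1⟩
  • {1,3}:  v_{1} + v_{3} = v_{4}  →  sig = ⟨2 | 1⟩
  • {1,4}:  v_{1} + v_{4} = v_{5}  →  sig = ⟨2 | 1⟩
  • {1,5}:  v_{1} + v_{5} = v_{6}  →  sig = ⟨2 | 1⟩
  • {2,4}:  v_{2} + v_{4} = v_{3}  →  sig = ⟨2 | 1⟩
  • {2,5}:  v_{2} + v_{5} = v_{4}  →  sig = ⟨2 | 1⟩
  • {2,6}:  v_{2} + v_{6} = v_{5}  →  sig = ⟨2 | 1⟩
  • {3,6}:  v_{3} + v_{6} = v_{4} + v_{5}  →  sig = ⟨2 | 1 1⟩
  • {0,6}:  v_{0} + v_{6} = 2·v_{1}  →  sig = ⟨2 | 2⟩
  • {3,5}:  v_{3} + v_{5} = 2·v_{4}  →  sig = ⟨2 | 2⟩
  • {4,6}:  v_{4} + v_{6} = 2·v_{5}  →  sig = ⟨2 | 2⟩

so the primitive-relation signature multiset is
[⟨2 | 0⟩, ⟨2 | 0⟩, ⟨2 | 1⟩, ⟨2 | 1⟩, ⟨2 | 1⟩, ⟨2 | 1⟩, ⟨2 | 1⟩, ⟨2 | 1⟩, ⟨2 | 1⟩, ⟨2 | 1⟩, ⟨2 | 1 1⟩, ⟨2 | 2⟩, ⟨2 | 2⟩, ⟨2 | 2⟩]


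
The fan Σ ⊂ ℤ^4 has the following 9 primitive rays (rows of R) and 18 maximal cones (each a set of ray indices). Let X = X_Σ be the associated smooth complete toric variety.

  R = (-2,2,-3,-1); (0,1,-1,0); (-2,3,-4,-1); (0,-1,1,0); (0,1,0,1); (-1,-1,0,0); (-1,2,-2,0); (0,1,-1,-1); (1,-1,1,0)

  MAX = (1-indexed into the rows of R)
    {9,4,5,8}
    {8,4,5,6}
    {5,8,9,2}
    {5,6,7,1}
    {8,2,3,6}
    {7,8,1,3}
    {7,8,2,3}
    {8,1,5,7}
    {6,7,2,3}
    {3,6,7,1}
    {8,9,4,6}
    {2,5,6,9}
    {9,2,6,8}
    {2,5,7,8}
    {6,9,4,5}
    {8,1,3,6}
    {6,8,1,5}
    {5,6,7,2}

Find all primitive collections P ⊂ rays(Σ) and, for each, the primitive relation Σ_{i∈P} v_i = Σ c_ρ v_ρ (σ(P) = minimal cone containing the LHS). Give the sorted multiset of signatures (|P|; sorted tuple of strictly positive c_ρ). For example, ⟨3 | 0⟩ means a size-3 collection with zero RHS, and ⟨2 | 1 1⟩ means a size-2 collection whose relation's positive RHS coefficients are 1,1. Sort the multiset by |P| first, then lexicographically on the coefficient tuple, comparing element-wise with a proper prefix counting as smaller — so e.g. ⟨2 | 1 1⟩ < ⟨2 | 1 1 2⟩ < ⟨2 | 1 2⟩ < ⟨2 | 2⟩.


Minimal non-faces — 12 found among 9 rays, 18 max cones:

  P = {2,4}:  v_{2} + v_{4} = 0 ; sig = ⟨2 | 0⟩
  P = {1,2}:  v_{1} + v_{2} = v_{3} ; sig = ⟨2 | 1⟩
  P = {3,4}:  v_{3} + v_{4} = v_{1} ; sig = ⟨2 | 1⟩
  P = {7,9}:  v_{7} + v_{9} = v_{2} ; sig = ⟨2 | 1⟩
  P = {1,9}:  v_{1} + v_{9} = v_{2} + v_{6} + v_{8} ; sig = ⟨2 | 1 1 1⟩
  P = {4,7}:  v_{4} + v_{7} = v_{5} + v_{6} + v_{8} ; sig = ⟨2 | 1 1 1⟩
  P = {3,9}:  v_{3} + v_{9} = 2·v_{2} + v_{6} + v_{8} ; sig = ⟨2 | 1 1 2⟩
  P = {1,4}:  v_{1} + v_{4} = v_{5} + 2·v_{6} + 2·v_{8} ; sig = ⟨2 | 1 2 2⟩
  P = {3,5}:  v_{3} + v_{5} = 2·v_{7} ; sig = ⟨2 | 2⟩
  P = {6,7,8}:  v_{6} + v_{7} + v_{8} = v_{1} ; sig = ⟨3 | 1⟩
  P = {5,6,8,9}:  v_{5} + v_{6} + v_{8} + v_{9} = 0 ; sig = ⟨4 | 0⟩
  P = {2,5,6,8}:  v_{2} + v_{5} + v_{6} + v_{8} = v_{7} ; sig = ⟨4 | 1⟩

so the primitive-relation signature multiset is
    ⟨2 | 0⟩
    ⟨2 | 1⟩
    ⟨2 | 1⟩
    ⟨2 | 1⟩
    ⟨2 | 1 1 1⟩
    ⟨2 | 1 1 1⟩
    ⟨2 | 1 1 2⟩
    ⟨2 | 1 2 2⟩
    ⟨2 | 2⟩
    ⟨3 | 1⟩
    ⟨4 | 0⟩
    ⟨4 | 1⟩
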